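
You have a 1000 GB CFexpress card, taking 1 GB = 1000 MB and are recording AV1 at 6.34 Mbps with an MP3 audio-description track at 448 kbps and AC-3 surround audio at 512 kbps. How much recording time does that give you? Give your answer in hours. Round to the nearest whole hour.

Audio total: 448 + 512 = 960 kbps = 0.960 Mbps.
Total bitrate: 6.34 + 0.960 = 7.300 Mbps.
Capacity: 1000 GB = 8,000,000 Mb.
Recording time: 8,000,000 / 7.300 = 1,095,890 s ≈ 304 hours.

304 hours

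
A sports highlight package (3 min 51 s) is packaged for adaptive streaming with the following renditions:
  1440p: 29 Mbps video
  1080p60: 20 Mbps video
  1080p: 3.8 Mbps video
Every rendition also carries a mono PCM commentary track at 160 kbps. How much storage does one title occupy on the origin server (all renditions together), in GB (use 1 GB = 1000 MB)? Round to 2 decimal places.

1.54 GB

3 min 51 s = 231 s
Audio: 160 kbps = 0.160 Mbps.
Sum of rendition bitrates: (29+0.160) + (20+0.160) + (3.8+0.160) = 53.280 Mbps.
× 231 s = 12,308 Mb = 1,538 MB = 1.538 GB.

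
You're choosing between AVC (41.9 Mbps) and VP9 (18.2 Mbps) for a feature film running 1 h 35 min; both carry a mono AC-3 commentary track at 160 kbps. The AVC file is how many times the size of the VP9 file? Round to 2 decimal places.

2.29

1 h 35 min = 95 min = 5700 s
Audio: 160 kbps = 0.160 Mbps.
AVC: 42.060 Mbps × 5700 s = 239742.0 Mb = 29.968 GB.
VP9: 18.360 Mbps × 5700 s = 104652.0 Mb = 13.082 GB.
Ratio: 29.968 / 13.082 = 2.291.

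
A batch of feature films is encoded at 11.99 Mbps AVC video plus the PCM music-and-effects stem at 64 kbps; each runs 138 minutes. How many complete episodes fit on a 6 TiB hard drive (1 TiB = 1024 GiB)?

138 min = 8280 s
Audio: 64 kbps = 0.064 Mbps.
Total bitrate: 12.054 Mbps.
Per item: 12.054 Mbps × 8280 s = 99,807 Mb = 12,476 MB.
Capacity: 6 TiB = 52,776,558 Mb; 528.79 items → 528 complete.

528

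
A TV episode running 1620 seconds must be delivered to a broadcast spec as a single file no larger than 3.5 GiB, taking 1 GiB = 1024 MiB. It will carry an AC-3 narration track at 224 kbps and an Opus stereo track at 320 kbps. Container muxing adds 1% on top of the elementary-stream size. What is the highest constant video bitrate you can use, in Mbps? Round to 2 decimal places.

Budget: 3.5 GiB = 30064.8 Mb.
Stream payload after overhead: 30064.8 / 1.01 = 29767.1 Mb.
Total bitrate budget: 29767.1 Mb / 1620 s = 18.375 Mbps.
Audio total: 224 + 320 = 544 kbps = 0.544 Mbps.
Video: 18.375 − 0.544 = 17.831 Mbps.

17.83 Mbps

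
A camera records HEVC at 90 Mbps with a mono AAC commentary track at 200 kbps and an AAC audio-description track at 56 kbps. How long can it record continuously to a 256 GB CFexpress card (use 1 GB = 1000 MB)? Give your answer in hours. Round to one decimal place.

Audio total: 200 + 56 = 256 kbps = 0.256 Mbps.
Total bitrate: 90 + 0.256 = 90.256 Mbps.
Capacity: 256 GB = 2,048,000 Mb.
Recording time: 2,048,000 / 90.256 = 22,691 s ≈ 6.30 hours.

6.3 hours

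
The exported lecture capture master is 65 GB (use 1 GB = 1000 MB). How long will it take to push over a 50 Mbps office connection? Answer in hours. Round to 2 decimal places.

File: 65 GB = 520000.0 Mb.
At 50 Mbps: 520000.0 / 50 = 10400.0 s ≈ 2.89 hours.

2.89 hours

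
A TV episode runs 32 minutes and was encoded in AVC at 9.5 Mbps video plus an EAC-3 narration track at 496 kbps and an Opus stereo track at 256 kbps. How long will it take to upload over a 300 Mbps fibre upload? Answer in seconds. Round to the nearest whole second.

32 min = 1920 s
Audio total: 496 + 256 = 752 kbps = 0.752 Mbps.
Total bitrate: 10.252 Mbps.
File: 10.252 Mbps × 1920 s = 19683.8 Mb.
At 300 Mbps: 19683.8 / 300 = 65.6 s ≈ 65.6 seconds.

66 seconds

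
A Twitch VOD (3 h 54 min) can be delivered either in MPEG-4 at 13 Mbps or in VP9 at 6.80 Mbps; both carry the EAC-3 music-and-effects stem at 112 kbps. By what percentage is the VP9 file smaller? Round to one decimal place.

3 h 54 min = 234 min = 14040 s
Audio: 112 kbps = 0.112 Mbps.
MPEG-4: 13.112 Mbps × 14040 s = 184092.5 Mb = 23.012 GB.
VP9: 6.912 Mbps × 14040 s = 97044.5 Mb = 12.131 GB.
Reduction: (1 − 12.131/23.012) × 100 = 47.28%.

47.3%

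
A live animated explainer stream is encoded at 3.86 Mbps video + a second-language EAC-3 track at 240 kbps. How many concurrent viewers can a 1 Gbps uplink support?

Audio: 240 kbps = 0.240 Mbps.
Per-viewer media rate: 4.100 Mbps.
1 Gbps = 1,000 Mbps; 1,000 / 4.100 = 243.90 → 243 viewers.

243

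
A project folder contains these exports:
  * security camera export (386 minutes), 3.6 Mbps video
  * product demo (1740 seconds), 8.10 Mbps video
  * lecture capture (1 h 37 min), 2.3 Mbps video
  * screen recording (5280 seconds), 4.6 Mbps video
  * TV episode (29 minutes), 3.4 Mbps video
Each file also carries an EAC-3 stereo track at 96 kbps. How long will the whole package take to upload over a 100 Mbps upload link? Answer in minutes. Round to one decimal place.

24.1 minutes

Audio: 96 kbps = 0.096 Mbps.
security camera export: 3.696 Mbps × 23160 s = 85599.4 Mb
product demo: 8.196 Mbps × 1740 s = 14261.0 Mb
lecture capture: 2.396 Mbps × 5820 s = 13944.7 Mb
screen recording: 4.696 Mbps × 5280 s = 24794.9 Mb
TV episode: 3.496 Mbps × 1740 s = 6083.0 Mb
Total: 144683.0 Mb = 18085.4 MB.
At 100 Mbps: 144683.0 / 100 = 1447 s ≈ 24.1 minutes.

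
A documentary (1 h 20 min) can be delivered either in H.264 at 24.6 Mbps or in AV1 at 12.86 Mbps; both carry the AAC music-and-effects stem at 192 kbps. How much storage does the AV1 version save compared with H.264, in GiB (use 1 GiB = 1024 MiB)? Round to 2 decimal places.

6.56 GiB

1 h 20 min = 80 min = 4800 s
Audio: 192 kbps = 0.192 Mbps.
H.264: 24.792 Mbps × 4800 s = 119001.6 Mb = 13.854 GiB.
AV1: 13.052 Mbps × 4800 s = 62649.6 Mb = 7.293 GiB.
Saving: 13.854 − 7.293 = 6.560 GiB.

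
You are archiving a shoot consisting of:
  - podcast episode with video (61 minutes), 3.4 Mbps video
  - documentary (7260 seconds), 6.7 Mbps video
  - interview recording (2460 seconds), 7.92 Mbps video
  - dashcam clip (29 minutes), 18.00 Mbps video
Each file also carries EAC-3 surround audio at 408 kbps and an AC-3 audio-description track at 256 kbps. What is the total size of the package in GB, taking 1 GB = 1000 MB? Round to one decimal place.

15.2 GB

Audio total: 408 + 256 = 664 kbps = 0.664 Mbps.
podcast episode with video: 4.064 Mbps × 3660 s = 14874.2 Mb
documentary: 7.364 Mbps × 7260 s = 53462.6 Mb
interview recording: 8.584 Mbps × 2460 s = 21116.6 Mb
dashcam clip: 18.664 Mbps × 1740 s = 32475.4 Mb
Total: 121928.9 Mb = 15241.1 MB.
= 15.24 GB.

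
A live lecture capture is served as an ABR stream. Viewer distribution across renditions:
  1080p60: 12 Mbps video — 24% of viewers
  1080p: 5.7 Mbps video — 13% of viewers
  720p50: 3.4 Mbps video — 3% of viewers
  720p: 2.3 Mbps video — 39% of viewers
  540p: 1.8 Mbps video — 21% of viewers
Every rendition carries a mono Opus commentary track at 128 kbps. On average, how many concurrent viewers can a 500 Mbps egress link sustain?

97

Audio: 128 kbps = 0.128 Mbps.
Average per-viewer bitrate: 0.24×12.128 + 0.13×5.828 + 0.03×3.528 + 0.39×2.428 + 0.21×1.928 = 5.126 Mbps.
500 Mbps = 500.0 Mbps; 500.0 / 5.126 = 97.54 → 97.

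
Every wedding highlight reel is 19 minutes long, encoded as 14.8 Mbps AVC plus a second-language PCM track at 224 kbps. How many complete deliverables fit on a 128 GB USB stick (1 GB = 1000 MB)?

19 min = 1140 s
Audio: 224 kbps = 0.224 Mbps.
Total bitrate: 15.024 Mbps.
Per item: 15.024 Mbps × 1140 s = 17,127 Mb = 2,141 MB.
Capacity: 128 GB = 1,024,000 Mb; 59.79 items → 59 complete.

59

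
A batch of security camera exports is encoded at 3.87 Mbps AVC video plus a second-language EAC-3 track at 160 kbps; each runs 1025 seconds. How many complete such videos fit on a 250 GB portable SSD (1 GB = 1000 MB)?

484

Audio: 160 kbps = 0.160 Mbps.
Total bitrate: 4.030 Mbps.
Per item: 4.030 Mbps × 1025 s = 4,131 Mb = 516.3 MB.
Capacity: 250 GB = 2,000,000 Mb; 484.17 items → 484 complete.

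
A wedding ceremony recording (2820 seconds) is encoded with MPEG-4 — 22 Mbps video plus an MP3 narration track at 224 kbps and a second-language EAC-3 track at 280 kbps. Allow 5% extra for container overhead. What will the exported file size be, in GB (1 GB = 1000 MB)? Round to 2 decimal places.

Audio total: 224 + 280 = 504 kbps = 0.504 Mbps.
Total bitrate: 22 + 0.504 = 22.504 Mbps.
Stream data: 22.504 Mbps × 2820 s = 63461.3 Mb.
With 5% container overhead: ×1.05.
66,634 Mb ÷ 8 = 8,329 MB → 8.329 GB.

8.33 GB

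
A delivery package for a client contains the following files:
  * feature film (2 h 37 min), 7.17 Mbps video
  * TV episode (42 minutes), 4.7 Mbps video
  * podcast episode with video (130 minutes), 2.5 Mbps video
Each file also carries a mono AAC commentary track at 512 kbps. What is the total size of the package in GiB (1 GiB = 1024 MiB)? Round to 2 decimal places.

Audio: 512 kbps = 0.512 Mbps.
feature film: 7.682 Mbps × 9420 s = 72364.4 Mb
TV episode: 5.212 Mbps × 2520 s = 13134.2 Mb
podcast episode with video: 3.012 Mbps × 7800 s = 23493.6 Mb
Total: 108992.3 Mb = 13624.0 MB.
= 12.69 GiB.

12.69 GiB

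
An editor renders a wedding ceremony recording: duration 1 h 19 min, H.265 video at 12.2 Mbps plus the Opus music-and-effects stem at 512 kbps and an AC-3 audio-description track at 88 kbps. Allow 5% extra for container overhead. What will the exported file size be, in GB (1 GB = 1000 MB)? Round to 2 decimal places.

1 h 19 min = 79 min = 4740 s
Audio total: 512 + 88 = 600 kbps = 0.600 Mbps.
Total bitrate: 12.2 + 0.600 = 12.800 Mbps.
Stream data: 12.800 Mbps × 4740 s = 60672.0 Mb.
With 5% container overhead: ×1.05.
63,706 Mb ÷ 8 = 7,963 MB → 7.963 GB.

7.96 GB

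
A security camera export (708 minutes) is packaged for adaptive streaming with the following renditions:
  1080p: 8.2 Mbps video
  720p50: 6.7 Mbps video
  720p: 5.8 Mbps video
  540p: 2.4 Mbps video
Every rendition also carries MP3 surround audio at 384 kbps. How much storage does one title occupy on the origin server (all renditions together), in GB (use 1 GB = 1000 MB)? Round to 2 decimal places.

708 min = 42480 s
Audio: 384 kbps = 0.384 Mbps.
Sum of rendition bitrates: (8.2+0.384) + (6.7+0.384) + (5.8+0.384) + (2.4+0.384) = 24.636 Mbps.
× 42480 s = 1,046,537 Mb = 130,817 MB = 130.8 GB.

130.82 GB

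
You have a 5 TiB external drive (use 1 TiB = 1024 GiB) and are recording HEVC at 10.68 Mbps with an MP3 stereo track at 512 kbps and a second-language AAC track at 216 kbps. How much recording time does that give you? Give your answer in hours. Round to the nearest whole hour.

1071 hours

Audio total: 512 + 216 = 728 kbps = 0.728 Mbps.
Total bitrate: 10.68 + 0.728 = 11.408 Mbps.
Capacity: 5 TiB = 43,980,465 Mb.
Recording time: 43,980,465 / 11.408 = 3,855,230 s ≈ 1,071 hours.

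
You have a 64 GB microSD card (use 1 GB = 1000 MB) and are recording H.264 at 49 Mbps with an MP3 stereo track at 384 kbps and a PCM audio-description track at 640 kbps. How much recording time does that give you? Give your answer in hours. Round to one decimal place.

Audio total: 384 + 640 = 1024 kbps = 1.024 Mbps.
Total bitrate: 49 + 1.024 = 50.024 Mbps.
Capacity: 64 GB = 512,000 Mb.
Recording time: 512,000 / 50.024 = 10,235 s ≈ 2.84 hours.

2.8 hours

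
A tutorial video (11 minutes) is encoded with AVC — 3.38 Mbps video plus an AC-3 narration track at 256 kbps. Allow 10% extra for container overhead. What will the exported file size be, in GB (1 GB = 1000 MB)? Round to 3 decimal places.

0.330 GB

11 min = 660 s
Audio: 256 kbps = 0.256 Mbps.
Total bitrate: 3.38 + 0.256 = 3.636 Mbps.
Stream data: 3.636 Mbps × 660 s = 2399.8 Mb.
With 10% container overhead: ×1.10.
2,640 Mb ÷ 8 = 330.0 MB → 0.33 GB.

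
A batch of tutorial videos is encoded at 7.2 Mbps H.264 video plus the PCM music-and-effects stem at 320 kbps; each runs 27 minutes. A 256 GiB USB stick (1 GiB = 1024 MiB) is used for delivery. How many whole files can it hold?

27 min = 1620 s
Audio: 320 kbps = 0.320 Mbps.
Total bitrate: 7.520 Mbps.
Per item: 7.520 Mbps × 1620 s = 12,182 Mb = 1,523 MB.
Capacity: 256 GiB = 2,199,023 Mb; 180.51 items → 180 complete.

180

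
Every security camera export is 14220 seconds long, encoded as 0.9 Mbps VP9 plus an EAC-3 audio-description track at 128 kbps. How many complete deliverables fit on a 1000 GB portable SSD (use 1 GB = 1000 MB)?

547

Audio: 128 kbps = 0.128 Mbps.
Total bitrate: 1.028 Mbps.
Per item: 1.028 Mbps × 14220 s = 14,618 Mb = 1,827 MB.
Capacity: 1000 GB = 8,000,000 Mb; 547.26 items → 547 complete.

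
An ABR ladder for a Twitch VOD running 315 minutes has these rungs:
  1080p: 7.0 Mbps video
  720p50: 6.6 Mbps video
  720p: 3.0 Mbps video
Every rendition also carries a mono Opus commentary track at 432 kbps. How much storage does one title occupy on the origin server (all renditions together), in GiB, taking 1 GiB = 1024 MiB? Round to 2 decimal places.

315 min = 18900 s
Audio: 432 kbps = 0.432 Mbps.
Sum of rendition bitrates: (7.0+0.432) + (6.6+0.432) + (3.0+0.432) = 17.896 Mbps.
× 18900 s = 338,234 Mb = 42,279 MB = 39.38 GiB.

39.38 GiB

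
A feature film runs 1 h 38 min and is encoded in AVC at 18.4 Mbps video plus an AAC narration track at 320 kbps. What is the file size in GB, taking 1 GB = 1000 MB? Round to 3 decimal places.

13.759 GB

1 h 38 min = 98 min = 5880 s
Audio: 320 kbps = 0.320 Mbps.
Total bitrate: 18.4 + 0.320 = 18.720 Mbps.
Stream data: 18.720 Mbps × 5880 s = 110073.6 Mb.
110,074 Mb ÷ 8 = 13,759 MB → 13.76 GB.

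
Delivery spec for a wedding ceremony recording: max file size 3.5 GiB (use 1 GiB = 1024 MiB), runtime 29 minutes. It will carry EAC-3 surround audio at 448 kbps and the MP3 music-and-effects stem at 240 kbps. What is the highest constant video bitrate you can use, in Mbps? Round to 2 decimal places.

16.59 Mbps

Budget: 3.5 GiB = 30064.8 Mb.
29 min = 1740 s
Total bitrate budget: 30064.8 Mb / 1740 s = 17.279 Mbps.
Audio total: 448 + 240 = 688 kbps = 0.688 Mbps.
Video: 17.279 − 0.688 = 16.591 Mbps.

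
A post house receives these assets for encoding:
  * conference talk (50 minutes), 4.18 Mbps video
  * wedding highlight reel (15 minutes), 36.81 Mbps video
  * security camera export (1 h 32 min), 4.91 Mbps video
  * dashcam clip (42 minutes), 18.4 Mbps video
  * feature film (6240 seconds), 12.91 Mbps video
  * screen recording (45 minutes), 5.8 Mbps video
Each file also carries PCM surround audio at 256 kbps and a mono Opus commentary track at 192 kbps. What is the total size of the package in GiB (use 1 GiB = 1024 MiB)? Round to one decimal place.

26.2 GiB

Audio total: 256 + 192 = 448 kbps = 0.448 Mbps.
conference talk: 4.628 Mbps × 3000 s = 13884.0 Mb
wedding highlight reel: 37.258 Mbps × 900 s = 33532.2 Mb
security camera export: 5.358 Mbps × 5520 s = 29576.2 Mb
dashcam clip: 18.848 Mbps × 2520 s = 47497.0 Mb
feature film: 13.358 Mbps × 6240 s = 83353.9 Mb
screen recording: 6.248 Mbps × 2700 s = 16869.6 Mb
Total: 224712.8 Mb = 28089.1 MB.
= 26.16 GiB.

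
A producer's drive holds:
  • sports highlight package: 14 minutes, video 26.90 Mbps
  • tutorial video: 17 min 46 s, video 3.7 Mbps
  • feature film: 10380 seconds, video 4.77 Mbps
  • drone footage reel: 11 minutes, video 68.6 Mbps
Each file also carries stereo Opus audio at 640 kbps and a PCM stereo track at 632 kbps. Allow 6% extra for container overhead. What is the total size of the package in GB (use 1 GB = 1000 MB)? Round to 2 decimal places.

18.26 GB

Audio total: 640 + 632 = 1272 kbps = 1.272 Mbps.
sports highlight package: 28.172 Mbps × 840 s × 1.06 = 25084.3 Mb
tutorial video: 4.972 Mbps × 1066 s × 1.06 = 5618.2 Mb
feature film: 6.042 Mbps × 10380 s × 1.06 = 66478.9 Mb
drone footage reel: 69.872 Mbps × 660 s × 1.06 = 48882.5 Mb
Total: 146063.9 Mb = 18258.0 MB.
= 18.26 GB.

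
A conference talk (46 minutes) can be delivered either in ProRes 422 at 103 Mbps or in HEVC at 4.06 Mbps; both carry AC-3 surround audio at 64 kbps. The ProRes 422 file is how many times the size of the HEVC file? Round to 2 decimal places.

46 min = 2760 s
Audio: 64 kbps = 0.064 Mbps.
ProRes 422: 103.064 Mbps × 2760 s = 284456.6 Mb = 35.557 GB.
HEVC: 4.124 Mbps × 2760 s = 11382.2 Mb = 1.423 GB.
Ratio: 35.557 / 1.423 = 24.991.

24.99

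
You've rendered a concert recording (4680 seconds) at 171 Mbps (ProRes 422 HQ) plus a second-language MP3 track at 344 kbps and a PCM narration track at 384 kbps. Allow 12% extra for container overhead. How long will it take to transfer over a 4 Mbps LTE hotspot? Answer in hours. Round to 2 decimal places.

62.51 hours

Audio total: 344 + 384 = 728 kbps = 0.728 Mbps.
Total bitrate: 171.728 Mbps.
File: 171.728 Mbps × 4680 s = 803687.0 Mb.
With 12% container overhead: ×1.12. → 900129.5 Mb.
At 4 Mbps: 900129.5 / 4 = 225032.4 s ≈ 62.5 hours.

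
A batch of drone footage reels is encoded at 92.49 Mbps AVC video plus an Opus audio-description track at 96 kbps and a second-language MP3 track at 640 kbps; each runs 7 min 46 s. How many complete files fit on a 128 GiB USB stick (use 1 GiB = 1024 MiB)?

25

7 min 46 s = 466 s
Audio total: 96 + 640 = 736 kbps = 0.736 Mbps.
Total bitrate: 93.226 Mbps.
Per item: 93.226 Mbps × 466 s = 43,443 Mb = 5,430 MB.
Capacity: 128 GiB = 1,099,512 Mb; 25.31 items → 25 complete.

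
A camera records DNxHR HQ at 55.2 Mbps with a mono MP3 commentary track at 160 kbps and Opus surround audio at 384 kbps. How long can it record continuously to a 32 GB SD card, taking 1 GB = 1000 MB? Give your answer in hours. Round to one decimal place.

Audio total: 160 + 384 = 544 kbps = 0.544 Mbps.
Total bitrate: 55.2 + 0.544 = 55.744 Mbps.
Capacity: 32 GB = 256,000 Mb.
Recording time: 256,000 / 55.744 = 4,592 s ≈ 1.28 hours.

1.3 hours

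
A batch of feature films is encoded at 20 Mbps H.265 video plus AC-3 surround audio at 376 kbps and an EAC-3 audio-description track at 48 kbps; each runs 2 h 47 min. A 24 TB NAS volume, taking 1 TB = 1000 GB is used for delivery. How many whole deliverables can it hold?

938

2 h 47 min = 167 min = 10020 s
Audio total: 376 + 48 = 424 kbps = 0.424 Mbps.
Total bitrate: 20.424 Mbps.
Per item: 20.424 Mbps × 10020 s = 204,648 Mb = 25,581 MB.
Capacity: 24 TB = 192,000,000 Mb; 938.19 items → 938 complete.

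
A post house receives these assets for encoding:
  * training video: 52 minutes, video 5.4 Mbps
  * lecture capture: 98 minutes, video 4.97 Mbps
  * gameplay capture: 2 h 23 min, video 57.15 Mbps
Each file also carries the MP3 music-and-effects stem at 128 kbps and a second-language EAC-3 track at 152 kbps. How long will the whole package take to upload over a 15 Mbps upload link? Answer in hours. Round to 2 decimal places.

Audio total: 128 + 152 = 280 kbps = 0.280 Mbps.
training video: 5.680 Mbps × 3120 s = 17721.6 Mb
lecture capture: 5.250 Mbps × 5880 s = 30870.0 Mb
gameplay capture: 57.430 Mbps × 8580 s = 492749.4 Mb
Total: 541341.0 Mb = 67667.6 MB.
At 15 Mbps: 541341.0 / 15 = 36089 s ≈ 10 hours.

10.02 hours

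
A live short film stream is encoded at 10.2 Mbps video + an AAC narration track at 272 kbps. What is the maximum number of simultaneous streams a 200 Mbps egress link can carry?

Audio: 272 kbps = 0.272 Mbps.
Per-viewer media rate: 10.472 Mbps.
200 Mbps = 200.0 Mbps; 200.0 / 10.472 = 19.10 → 19 viewers.

19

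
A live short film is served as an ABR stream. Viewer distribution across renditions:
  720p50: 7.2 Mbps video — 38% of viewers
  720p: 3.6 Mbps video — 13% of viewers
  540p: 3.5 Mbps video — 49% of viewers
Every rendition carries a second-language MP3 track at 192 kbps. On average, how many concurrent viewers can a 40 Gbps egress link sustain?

Audio: 192 kbps = 0.192 Mbps.
Average per-viewer bitrate: 0.38×7.392 + 0.13×3.792 + 0.49×3.692 = 5.111 Mbps.
40 Gbps = 40,000 Mbps; 40,000 / 5.111 = 7826.26 → 7826.

7826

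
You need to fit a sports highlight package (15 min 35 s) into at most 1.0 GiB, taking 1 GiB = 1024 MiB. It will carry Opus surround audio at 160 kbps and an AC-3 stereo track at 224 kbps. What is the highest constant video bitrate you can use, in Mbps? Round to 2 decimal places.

Budget: 1.0 GiB = 8589.9 Mb.
15 min 35 s = 935 s
Total bitrate budget: 8589.9 Mb / 935 s = 9.187 Mbps.
Audio total: 160 + 224 = 384 kbps = 0.384 Mbps.
Video: 9.187 − 0.384 = 8.803 Mbps.

8.80 Mbps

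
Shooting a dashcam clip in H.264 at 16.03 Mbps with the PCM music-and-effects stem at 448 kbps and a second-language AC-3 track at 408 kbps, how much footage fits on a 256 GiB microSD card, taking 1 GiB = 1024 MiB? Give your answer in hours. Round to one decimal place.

Audio total: 448 + 408 = 856 kbps = 0.856 Mbps.
Total bitrate: 16.03 + 0.856 = 16.886 Mbps.
Capacity: 256 GiB = 2,199,023 Mb.
Recording time: 2,199,023 / 16.886 = 130,228 s ≈ 36.2 hours.

36.2 hours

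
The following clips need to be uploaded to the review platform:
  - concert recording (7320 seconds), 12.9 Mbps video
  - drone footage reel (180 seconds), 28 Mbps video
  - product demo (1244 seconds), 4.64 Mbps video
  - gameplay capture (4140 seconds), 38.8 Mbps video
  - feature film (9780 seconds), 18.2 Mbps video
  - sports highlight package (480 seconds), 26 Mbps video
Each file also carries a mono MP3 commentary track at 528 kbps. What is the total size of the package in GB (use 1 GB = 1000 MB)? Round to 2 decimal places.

58.57 GB

Audio: 528 kbps = 0.528 Mbps.
concert recording: 13.428 Mbps × 7320 s = 98293.0 Mb
drone footage reel: 28.528 Mbps × 180 s = 5135.0 Mb
product demo: 5.168 Mbps × 1244 s = 6429.0 Mb
gameplay capture: 39.328 Mbps × 4140 s = 162817.9 Mb
feature film: 18.728 Mbps × 9780 s = 183159.8 Mb
sports highlight package: 26.528 Mbps × 480 s = 12733.4 Mb
Total: 468568.2 Mb = 58571.0 MB.
= 58.57 GB.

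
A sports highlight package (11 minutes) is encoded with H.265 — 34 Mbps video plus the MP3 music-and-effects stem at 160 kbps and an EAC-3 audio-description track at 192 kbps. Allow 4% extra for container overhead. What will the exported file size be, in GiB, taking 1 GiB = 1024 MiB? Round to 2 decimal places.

11 min = 660 s
Audio total: 160 + 192 = 352 kbps = 0.352 Mbps.
Total bitrate: 34 + 0.352 = 34.352 Mbps.
Stream data: 34.352 Mbps × 660 s = 22672.3 Mb.
With 4% container overhead: ×1.04.
23,579 Mb = 2,947,401,600 bytes ÷ 1,073,741,824 = 2.745 GiB.

2.74 GiB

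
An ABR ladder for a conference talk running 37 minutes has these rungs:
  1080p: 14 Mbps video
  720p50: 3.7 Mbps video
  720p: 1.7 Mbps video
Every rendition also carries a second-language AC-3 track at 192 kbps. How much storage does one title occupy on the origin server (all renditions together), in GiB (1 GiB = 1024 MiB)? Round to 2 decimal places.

5.16 GiB

37 min = 2220 s
Audio: 192 kbps = 0.192 Mbps.
Sum of rendition bitrates: (14+0.192) + (3.7+0.192) + (1.7+0.192) = 19.976 Mbps.
× 2220 s = 44,347 Mb = 5,543 MB = 5.163 GiB.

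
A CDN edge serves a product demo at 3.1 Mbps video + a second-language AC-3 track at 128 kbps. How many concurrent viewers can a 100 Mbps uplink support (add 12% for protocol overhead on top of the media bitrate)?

Audio: 128 kbps = 0.128 Mbps.
Per-viewer media rate: 3.228 Mbps.
On the wire with 12% overhead: 3.615 Mbps.
100 Mbps = 100.0 Mbps; 100.0 / 3.615 = 27.66 → 27 viewers.

27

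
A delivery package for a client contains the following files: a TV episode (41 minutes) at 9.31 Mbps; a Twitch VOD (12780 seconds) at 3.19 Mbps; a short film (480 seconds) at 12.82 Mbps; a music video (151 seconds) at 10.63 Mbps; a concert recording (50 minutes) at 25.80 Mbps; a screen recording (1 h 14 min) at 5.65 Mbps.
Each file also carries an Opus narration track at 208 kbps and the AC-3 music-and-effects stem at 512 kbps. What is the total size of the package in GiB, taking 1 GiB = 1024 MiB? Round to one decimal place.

Audio total: 208 + 512 = 720 kbps = 0.720 Mbps.
TV episode: 10.030 Mbps × 2460 s = 24673.8 Mb
Twitch VOD: 3.910 Mbps × 12780 s = 49969.8 Mb
short film: 13.540 Mbps × 480 s = 6499.2 Mb
music video: 11.350 Mbps × 151 s = 1713.8 Mb
concert recording: 26.520 Mbps × 3000 s = 79560.0 Mb
screen recording: 6.370 Mbps × 4440 s = 28282.8 Mb
Total: 190699.5 Mb = 23837.4 MB.
= 22.20 GiB.

22.2 GiB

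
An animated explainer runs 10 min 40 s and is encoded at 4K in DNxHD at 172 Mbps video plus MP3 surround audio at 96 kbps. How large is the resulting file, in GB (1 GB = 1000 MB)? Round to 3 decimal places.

10 min 40 s = 640 s
Audio: 96 kbps = 0.096 Mbps.
Total bitrate: 172 + 0.096 = 172.096 Mbps.
Stream data: 172.096 Mbps × 640 s = 110141.4 Mb.
110,141 Mb ÷ 8 = 13,768 MB → 13.77 GB.

13.768 GB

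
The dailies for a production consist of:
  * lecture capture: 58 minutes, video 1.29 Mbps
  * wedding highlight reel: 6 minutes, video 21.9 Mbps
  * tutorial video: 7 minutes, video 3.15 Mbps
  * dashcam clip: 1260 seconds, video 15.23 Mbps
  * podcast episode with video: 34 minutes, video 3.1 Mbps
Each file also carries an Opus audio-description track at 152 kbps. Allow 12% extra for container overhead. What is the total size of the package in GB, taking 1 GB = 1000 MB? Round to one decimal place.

5.7 GB

Audio: 152 kbps = 0.152 Mbps.
lecture capture: 1.442 Mbps × 3480 s × 1.12 = 5620.3 Mb
wedding highlight reel: 22.052 Mbps × 360 s × 1.12 = 8891.4 Mb
tutorial video: 3.302 Mbps × 420 s × 1.12 = 1553.3 Mb
dashcam clip: 15.382 Mbps × 1260 s × 1.12 = 21707.1 Mb
podcast episode with video: 3.252 Mbps × 2040 s × 1.12 = 7430.2 Mb
Total: 45202.2 Mb = 5650.3 MB.
= 5.650 GB.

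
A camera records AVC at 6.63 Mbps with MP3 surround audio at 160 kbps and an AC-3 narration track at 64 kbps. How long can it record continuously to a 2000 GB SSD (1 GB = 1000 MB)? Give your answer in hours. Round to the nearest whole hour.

648 hours

Audio total: 160 + 64 = 224 kbps = 0.224 Mbps.
Total bitrate: 6.63 + 0.224 = 6.854 Mbps.
Capacity: 2000 GB = 16,000,000 Mb.
Recording time: 16,000,000 / 6.854 = 2,334,403 s ≈ 648 hours.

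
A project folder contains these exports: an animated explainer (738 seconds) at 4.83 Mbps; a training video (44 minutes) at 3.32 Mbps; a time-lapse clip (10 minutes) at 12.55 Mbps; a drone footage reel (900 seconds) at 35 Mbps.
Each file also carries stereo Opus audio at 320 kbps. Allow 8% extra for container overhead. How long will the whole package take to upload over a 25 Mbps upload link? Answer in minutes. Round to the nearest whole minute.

38 minutes

Audio: 320 kbps = 0.320 Mbps.
animated explainer: 5.150 Mbps × 738 s × 1.08 = 4104.8 Mb
training video: 3.640 Mbps × 2640 s × 1.08 = 10378.4 Mb
time-lapse clip: 12.870 Mbps × 600 s × 1.08 = 8339.8 Mb
drone footage reel: 35.320 Mbps × 900 s × 1.08 = 34331.0 Mb
Total: 57153.9 Mb = 7144.2 MB.
At 25 Mbps: 57153.9 / 25 = 2286 s ≈ 38.1 minutes.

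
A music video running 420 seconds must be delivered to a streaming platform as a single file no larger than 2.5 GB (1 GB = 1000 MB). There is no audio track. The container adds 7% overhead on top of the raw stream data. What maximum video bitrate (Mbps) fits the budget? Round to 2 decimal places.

Budget: 2.5 GB = 20000.0 Mb.
Stream payload after overhead: 20000.0 / 1.07 = 18691.6 Mb.
Total bitrate budget: 18691.6 Mb / 420 s = 44.504 Mbps.

44.50 Mbps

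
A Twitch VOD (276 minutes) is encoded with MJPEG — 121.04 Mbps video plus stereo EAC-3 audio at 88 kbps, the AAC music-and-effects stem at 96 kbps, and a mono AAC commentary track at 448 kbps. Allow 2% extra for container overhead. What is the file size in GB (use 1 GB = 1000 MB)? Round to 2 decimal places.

276 min = 16560 s
Audio total: 88 + 96 + 448 = 632 kbps = 0.632 Mbps.
Total bitrate: 121.04 + 0.632 = 121.672 Mbps.
Stream data: 121.672 Mbps × 16560 s = 2014888.3 Mb.
With 2% container overhead: ×1.02.
2,055,186 Mb ÷ 8 = 256,898 MB → 256.9 GB.

256.90 GB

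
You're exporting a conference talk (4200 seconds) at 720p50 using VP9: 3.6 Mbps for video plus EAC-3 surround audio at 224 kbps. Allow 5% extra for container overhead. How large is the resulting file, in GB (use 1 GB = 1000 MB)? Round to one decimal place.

Audio: 224 kbps = 0.224 Mbps.
Total bitrate: 3.6 + 0.224 = 3.824 Mbps.
Stream data: 3.824 Mbps × 4200 s = 16060.8 Mb.
With 5% container overhead: ×1.05.
16,864 Mb ÷ 8 = 2,108 MB → 2.108 GB.

2.1 GB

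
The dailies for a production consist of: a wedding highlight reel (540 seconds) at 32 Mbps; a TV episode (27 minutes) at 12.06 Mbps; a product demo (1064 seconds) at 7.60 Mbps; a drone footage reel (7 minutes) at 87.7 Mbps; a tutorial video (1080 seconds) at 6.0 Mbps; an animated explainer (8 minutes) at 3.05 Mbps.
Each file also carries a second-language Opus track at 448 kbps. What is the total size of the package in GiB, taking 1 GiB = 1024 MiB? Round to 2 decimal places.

10.71 GiB

Audio: 448 kbps = 0.448 Mbps.
wedding highlight reel: 32.448 Mbps × 540 s = 17521.9 Mb
TV episode: 12.508 Mbps × 1620 s = 20263.0 Mb
product demo: 8.048 Mbps × 1064 s = 8563.1 Mb
drone footage reel: 88.148 Mbps × 420 s = 37022.2 Mb
tutorial video: 6.448 Mbps × 1080 s = 6963.8 Mb
animated explainer: 3.498 Mbps × 480 s = 1679.0 Mb
Total: 92013.0 Mb = 11501.6 MB.
= 10.71 GiB.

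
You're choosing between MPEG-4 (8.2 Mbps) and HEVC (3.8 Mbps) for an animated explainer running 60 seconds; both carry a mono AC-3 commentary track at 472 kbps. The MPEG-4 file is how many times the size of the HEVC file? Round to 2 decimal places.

2.03

Audio: 472 kbps = 0.472 Mbps.
MPEG-4: 8.672 Mbps × 60 s = 520.3 Mb = 65.040 MB.
HEVC: 4.272 Mbps × 60 s = 256.3 Mb = 32.040 MB.
Ratio: 65.040 / 32.040 = 2.030.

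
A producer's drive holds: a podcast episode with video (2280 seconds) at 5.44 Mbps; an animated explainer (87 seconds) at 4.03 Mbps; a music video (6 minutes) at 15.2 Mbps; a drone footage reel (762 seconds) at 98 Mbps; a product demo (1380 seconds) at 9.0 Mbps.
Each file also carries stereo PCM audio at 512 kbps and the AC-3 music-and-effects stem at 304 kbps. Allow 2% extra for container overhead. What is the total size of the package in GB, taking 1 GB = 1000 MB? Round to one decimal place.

13.9 GB

Audio total: 512 + 304 = 816 kbps = 0.816 Mbps.
podcast episode with video: 6.256 Mbps × 2280 s × 1.02 = 14549.0 Mb
animated explainer: 4.846 Mbps × 87 s × 1.02 = 430.0 Mb
music video: 16.016 Mbps × 360 s × 1.02 = 5881.1 Mb
drone footage reel: 98.816 Mbps × 762 s × 1.02 = 76803.7 Mb
product demo: 9.816 Mbps × 1380 s × 1.02 = 13817.0 Mb
Total: 111480.8 Mb = 13935.1 MB.
= 13.94 GB.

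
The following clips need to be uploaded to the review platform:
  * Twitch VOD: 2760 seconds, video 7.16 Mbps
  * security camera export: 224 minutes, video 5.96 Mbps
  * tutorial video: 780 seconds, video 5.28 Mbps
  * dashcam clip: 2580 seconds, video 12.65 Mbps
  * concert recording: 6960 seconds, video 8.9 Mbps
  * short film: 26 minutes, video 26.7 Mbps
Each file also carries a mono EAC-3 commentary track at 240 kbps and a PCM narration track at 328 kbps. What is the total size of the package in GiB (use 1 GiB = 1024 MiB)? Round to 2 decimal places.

Audio total: 240 + 328 = 568 kbps = 0.568 Mbps.
Twitch VOD: 7.728 Mbps × 2760 s = 21329.3 Mb
security camera export: 6.528 Mbps × 13440 s = 87736.3 Mb
tutorial video: 5.848 Mbps × 780 s = 4561.4 Mb
dashcam clip: 13.218 Mbps × 2580 s = 34102.4 Mb
concert recording: 9.468 Mbps × 6960 s = 65897.3 Mb
short film: 27.268 Mbps × 1560 s = 42538.1 Mb
Total: 256164.8 Mb = 32020.6 MB.
= 29.82 GiB.

29.82 GiB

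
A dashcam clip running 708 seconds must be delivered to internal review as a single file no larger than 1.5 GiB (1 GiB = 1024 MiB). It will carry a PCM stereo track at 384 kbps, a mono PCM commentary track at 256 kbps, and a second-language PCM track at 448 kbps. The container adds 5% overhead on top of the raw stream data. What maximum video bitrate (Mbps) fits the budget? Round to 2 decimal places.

16.24 Mbps

Budget: 1.5 GiB = 12884.9 Mb.
Stream payload after overhead: 12884.9 / 1.05 = 12271.3 Mb.
Total bitrate budget: 12271.3 Mb / 708 s = 17.332 Mbps.
Audio total: 384 + 256 + 448 = 1088 kbps = 1.088 Mbps.
Video: 17.332 − 1.088 = 16.244 Mbps.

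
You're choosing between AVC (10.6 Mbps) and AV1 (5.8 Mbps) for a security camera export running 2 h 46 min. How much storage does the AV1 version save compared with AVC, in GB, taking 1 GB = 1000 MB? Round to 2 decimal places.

5.98 GB

2 h 46 min = 166 min = 9960 s
AVC: 10.600 Mbps × 9960 s = 105576.0 Mb = 13.197 GB.
AV1: 5.800 Mbps × 9960 s = 57768.0 Mb = 7.221 GB.
Saving: 13.197 − 7.221 = 5.976 GB.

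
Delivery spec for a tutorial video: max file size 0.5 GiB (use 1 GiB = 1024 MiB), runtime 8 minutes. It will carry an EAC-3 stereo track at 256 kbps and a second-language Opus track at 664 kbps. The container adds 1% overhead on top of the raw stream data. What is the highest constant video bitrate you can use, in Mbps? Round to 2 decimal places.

7.94 Mbps

Budget: 0.5 GiB = 4295.0 Mb.
Stream payload after overhead: 4295.0 / 1.01 = 4252.4 Mb.
8 min = 480 s
Total bitrate budget: 4252.4 Mb / 480 s = 8.859 Mbps.
Audio total: 256 + 664 = 920 kbps = 0.920 Mbps.
Video: 8.859 − 0.920 = 7.939 Mbps.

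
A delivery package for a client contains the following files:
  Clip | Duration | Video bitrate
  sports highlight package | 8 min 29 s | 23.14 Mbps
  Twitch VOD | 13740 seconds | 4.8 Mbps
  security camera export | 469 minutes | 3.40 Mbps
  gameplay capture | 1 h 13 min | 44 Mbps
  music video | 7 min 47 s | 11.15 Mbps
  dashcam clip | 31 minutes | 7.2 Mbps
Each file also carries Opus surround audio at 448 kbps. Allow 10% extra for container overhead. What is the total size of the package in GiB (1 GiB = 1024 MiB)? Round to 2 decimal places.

52.08 GiB

Audio: 448 kbps = 0.448 Mbps.
sports highlight package: 23.588 Mbps × 509 s × 1.10 = 13206.9 Mb
Twitch VOD: 5.248 Mbps × 13740 s × 1.10 = 79318.3 Mb
security camera export: 3.848 Mbps × 28140 s × 1.10 = 119111.0 Mb
gameplay capture: 44.448 Mbps × 4380 s × 1.10 = 214150.5 Mb
music video: 11.598 Mbps × 467 s × 1.10 = 5957.9 Mb
dashcam clip: 7.648 Mbps × 1860 s × 1.10 = 15647.8 Mb
Total: 447392.3 Mb = 55924.0 MB.
= 52.08 GiB.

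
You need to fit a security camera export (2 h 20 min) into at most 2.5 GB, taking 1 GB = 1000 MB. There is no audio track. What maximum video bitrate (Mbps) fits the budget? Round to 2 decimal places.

2.38 Mbps

Budget: 2.5 GB = 20000.0 Mb.
2 h 20 min = 140 min = 8400 s
Total bitrate budget: 20000.0 Mb / 8400 s = 2.381 Mbps.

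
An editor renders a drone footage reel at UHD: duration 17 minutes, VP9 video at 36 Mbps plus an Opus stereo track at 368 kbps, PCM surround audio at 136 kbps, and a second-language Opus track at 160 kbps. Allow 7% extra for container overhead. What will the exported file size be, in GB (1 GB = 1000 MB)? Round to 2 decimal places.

17 min = 1020 s
Audio total: 368 + 136 + 160 = 664 kbps = 0.664 Mbps.
Total bitrate: 36 + 0.664 = 36.664 Mbps.
Stream data: 36.664 Mbps × 1020 s = 37397.3 Mb.
With 7% container overhead: ×1.07.
40,015 Mb ÷ 8 = 5,002 MB → 5.002 GB.

5.00 GB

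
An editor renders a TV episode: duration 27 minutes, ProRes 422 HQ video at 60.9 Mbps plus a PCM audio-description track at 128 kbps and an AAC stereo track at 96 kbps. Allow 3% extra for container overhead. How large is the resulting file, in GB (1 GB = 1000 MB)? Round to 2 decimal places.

27 min = 1620 s
Audio total: 128 + 96 = 224 kbps = 0.224 Mbps.
Total bitrate: 60.9 + 0.224 = 61.124 Mbps.
Stream data: 61.124 Mbps × 1620 s = 99020.9 Mb.
With 3% container overhead: ×1.03.
101,992 Mb ÷ 8 = 12,749 MB → 12.75 GB.

12.75 GB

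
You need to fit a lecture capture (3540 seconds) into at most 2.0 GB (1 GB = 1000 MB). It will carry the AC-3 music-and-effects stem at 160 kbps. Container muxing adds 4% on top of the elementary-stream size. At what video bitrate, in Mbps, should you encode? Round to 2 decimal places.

Budget: 2.0 GB = 16000.0 Mb.
Stream payload after overhead: 16000.0 / 1.04 = 15384.6 Mb.
Total bitrate budget: 15384.6 Mb / 3540 s = 4.346 Mbps.
Audio: 160 kbps = 0.160 Mbps.
Video: 4.346 − 0.160 = 4.186 Mbps.

4.19 Mbps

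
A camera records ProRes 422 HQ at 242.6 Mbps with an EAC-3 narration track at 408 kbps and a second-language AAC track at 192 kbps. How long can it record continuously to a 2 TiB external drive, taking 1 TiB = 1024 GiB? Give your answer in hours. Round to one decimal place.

Audio total: 408 + 192 = 600 kbps = 0.600 Mbps.
Total bitrate: 242.6 + 0.600 = 243.200 Mbps.
Capacity: 2 TiB = 17,592,186 Mb.
Recording time: 17,592,186 / 243.200 = 72,336 s ≈ 20.1 hours.

20.1 hours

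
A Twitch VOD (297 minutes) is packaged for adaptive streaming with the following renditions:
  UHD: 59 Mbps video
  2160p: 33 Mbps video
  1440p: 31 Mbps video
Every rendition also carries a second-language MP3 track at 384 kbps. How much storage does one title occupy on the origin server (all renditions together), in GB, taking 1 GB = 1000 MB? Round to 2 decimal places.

276.55 GB

297 min = 17820 s
Audio: 384 kbps = 0.384 Mbps.
Sum of rendition bitrates: (59+0.384) + (33+0.384) + (31+0.384) = 124.152 Mbps.
× 17820 s = 2,212,389 Mb = 276,549 MB = 276.5 GB.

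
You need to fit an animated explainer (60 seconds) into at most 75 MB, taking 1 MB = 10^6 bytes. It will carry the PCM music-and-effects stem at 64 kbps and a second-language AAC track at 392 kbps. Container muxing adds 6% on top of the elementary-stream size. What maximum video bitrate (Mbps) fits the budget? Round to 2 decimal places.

8.98 Mbps

Budget: 75 MB = 600.0 Mb.
Stream payload after overhead: 600.0 / 1.06 = 566.0 Mb.
Total bitrate budget: 566.0 Mb / 60 s = 9.434 Mbps.
Audio total: 64 + 392 = 456 kbps = 0.456 Mbps.
Video: 9.434 − 0.456 = 8.978 Mbps.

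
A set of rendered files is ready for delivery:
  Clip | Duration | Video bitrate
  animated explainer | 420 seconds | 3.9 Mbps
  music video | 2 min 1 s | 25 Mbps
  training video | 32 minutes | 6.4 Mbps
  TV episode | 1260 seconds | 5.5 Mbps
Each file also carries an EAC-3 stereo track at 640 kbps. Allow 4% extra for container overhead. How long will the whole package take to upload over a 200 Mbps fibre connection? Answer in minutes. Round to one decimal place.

2.3 minutes

Audio: 640 kbps = 0.640 Mbps.
animated explainer: 4.540 Mbps × 420 s × 1.04 = 1983.1 Mb
music video: 25.640 Mbps × 121 s × 1.04 = 3226.5 Mb
training video: 7.040 Mbps × 1920 s × 1.04 = 14057.5 Mb
TV episode: 6.140 Mbps × 1260 s × 1.04 = 8045.9 Mb
Total: 27312.9 Mb = 3414.1 MB.
At 200 Mbps: 27312.9 / 200 = 137 s ≈ 2.28 minutes.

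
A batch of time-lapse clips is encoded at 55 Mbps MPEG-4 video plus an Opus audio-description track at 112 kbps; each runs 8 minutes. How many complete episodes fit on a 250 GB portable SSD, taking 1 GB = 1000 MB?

75

8 min = 480 s
Audio: 112 kbps = 0.112 Mbps.
Total bitrate: 55.112 Mbps.
Per item: 55.112 Mbps × 480 s = 26,454 Mb = 3,307 MB.
Capacity: 250 GB = 2,000,000 Mb; 75.60 items → 75 complete.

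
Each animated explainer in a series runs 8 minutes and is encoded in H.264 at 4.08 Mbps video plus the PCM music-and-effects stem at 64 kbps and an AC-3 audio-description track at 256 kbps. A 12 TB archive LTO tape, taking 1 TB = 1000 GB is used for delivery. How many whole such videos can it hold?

8 min = 480 s
Audio total: 64 + 256 = 320 kbps = 0.320 Mbps.
Total bitrate: 4.400 Mbps.
Per item: 4.400 Mbps × 480 s = 2,112 Mb = 264.0 MB.
Capacity: 12 TB = 96,000,000 Mb; 45454.55 items → 45454 complete.

45454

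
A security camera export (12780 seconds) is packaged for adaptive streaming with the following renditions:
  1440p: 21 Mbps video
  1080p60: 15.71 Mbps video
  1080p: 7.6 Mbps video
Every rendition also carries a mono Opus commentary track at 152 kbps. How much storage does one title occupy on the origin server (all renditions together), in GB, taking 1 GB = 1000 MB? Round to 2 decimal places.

71.51 GB

Audio: 152 kbps = 0.152 Mbps.
Sum of rendition bitrates: (21+0.152) + (15.71+0.152) + (7.6+0.152) = 44.766 Mbps.
× 12780 s = 572,109 Mb = 71,514 MB = 71.51 GB.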